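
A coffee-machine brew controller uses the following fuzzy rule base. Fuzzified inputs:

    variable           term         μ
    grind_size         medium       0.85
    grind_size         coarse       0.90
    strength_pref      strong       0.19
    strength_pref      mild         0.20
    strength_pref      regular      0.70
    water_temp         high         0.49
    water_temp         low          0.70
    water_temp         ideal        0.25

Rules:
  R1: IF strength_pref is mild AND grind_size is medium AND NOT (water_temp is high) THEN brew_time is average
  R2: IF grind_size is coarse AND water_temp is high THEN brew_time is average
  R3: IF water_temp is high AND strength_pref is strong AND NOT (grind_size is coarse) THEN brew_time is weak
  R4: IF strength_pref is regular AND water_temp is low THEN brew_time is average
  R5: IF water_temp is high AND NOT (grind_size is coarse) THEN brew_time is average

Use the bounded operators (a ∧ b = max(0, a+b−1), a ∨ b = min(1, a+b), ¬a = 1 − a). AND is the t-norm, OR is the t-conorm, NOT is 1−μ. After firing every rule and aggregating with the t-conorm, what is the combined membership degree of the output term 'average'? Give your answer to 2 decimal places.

0.79

R1: mild=0.20, medium=0.85, ¬high=1−0.49=0.51; AND[max(0, a+b−1)] → w = 0.00
R2: coarse=0.90, high=0.49; AND[max(0, a+b−1)] → w = 0.39
R3: high=0.49, strong=0.19, ¬coarse=1−0.90=0.10; AND[max(0, a+b−1)] → w = 0.00
R4: regular=0.70, low=0.70; AND[max(0, a+b−1)] → w = 0.40
R5: high=0.49, ¬coarse=1−0.90=0.10; AND[max(0, a+b−1)] → w = 0.00
Rules with consequent 'average': {R1, R2, R4, R5} → strengths 0.00, 0.39, 0.40, 0.00
Aggregate via t-conorm [min(1, a+b)]: 0.79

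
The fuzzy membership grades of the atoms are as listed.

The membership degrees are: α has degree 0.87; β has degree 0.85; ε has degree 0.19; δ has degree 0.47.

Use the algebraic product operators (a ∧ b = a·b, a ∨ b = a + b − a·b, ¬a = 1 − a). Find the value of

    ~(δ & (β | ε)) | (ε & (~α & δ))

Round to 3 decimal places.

0.592

β | ε = a + b − a·b on (0.8500, 0.1900) = 0.8785
δ & (β | ε) = a·b on (0.4700, 0.8785) = 0.4129
~(δ & (β | ε)) = 1 − 0.4129 = 0.5871
~α = 1 − 0.8700 = 0.1300
~α & δ = a·b on (0.1300, 0.4700) = 0.0611
ε & (~α & δ) = a·b on (0.1900, 0.0611) = 0.0116
~(δ & (β | ε)) | (ε & (~α & δ)) = a + b − a·b on (0.5871, 0.0116) = 0.5919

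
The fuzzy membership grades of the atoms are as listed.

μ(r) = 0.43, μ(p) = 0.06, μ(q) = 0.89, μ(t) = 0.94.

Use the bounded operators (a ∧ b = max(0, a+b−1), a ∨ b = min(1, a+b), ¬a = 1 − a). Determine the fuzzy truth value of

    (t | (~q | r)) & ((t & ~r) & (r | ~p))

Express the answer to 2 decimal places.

~q = 1 − 0.89 = 0.11
~q | r = min(1, a+b) on (0.11, 0.43) = 0.54
t | (~q | r) = min(1, a+b) on (0.94, 0.54) = 1.00
~r = 1 − 0.43 = 0.57
t & ~r = max(0, a+b−1) on (0.94, 0.57) = 0.51
~p = 1 − 0.06 = 0.94
r | ~p = min(1, a+b) on (0.43, 0.94) = 1.00
(t & ~r) & (r | ~p) = max(0, a+b−1) on (0.51, 1.00) = 0.51
(t | (~q | r)) & ((t & ~r) & (r | ~p)) = max(0, a+b−1) on (1.00, 0.51) = 0.51

0.51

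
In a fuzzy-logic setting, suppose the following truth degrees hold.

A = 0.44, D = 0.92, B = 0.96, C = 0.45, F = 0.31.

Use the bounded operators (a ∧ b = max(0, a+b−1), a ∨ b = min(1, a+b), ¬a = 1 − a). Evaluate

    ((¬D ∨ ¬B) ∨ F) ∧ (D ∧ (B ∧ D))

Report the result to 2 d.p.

0.23

¬D = 1 − 0.92 = 0.08
¬B = 1 − 0.96 = 0.04
¬D ∨ ¬B = min(1, a+b) on (0.08, 0.04) = 0.12
(¬D ∨ ¬B) ∨ F = min(1, a+b) on (0.12, 0.31) = 0.43
B ∧ D = max(0, a+b−1) on (0.96, 0.92) = 0.88
D ∧ (B ∧ D) = max(0, a+b−1) on (0.92, 0.88) = 0.80
((¬D ∨ ¬B) ∨ F) ∧ (D ∧ (B ∧ D)) = max(0, a+b−1) on (0.43, 0.80) = 0.23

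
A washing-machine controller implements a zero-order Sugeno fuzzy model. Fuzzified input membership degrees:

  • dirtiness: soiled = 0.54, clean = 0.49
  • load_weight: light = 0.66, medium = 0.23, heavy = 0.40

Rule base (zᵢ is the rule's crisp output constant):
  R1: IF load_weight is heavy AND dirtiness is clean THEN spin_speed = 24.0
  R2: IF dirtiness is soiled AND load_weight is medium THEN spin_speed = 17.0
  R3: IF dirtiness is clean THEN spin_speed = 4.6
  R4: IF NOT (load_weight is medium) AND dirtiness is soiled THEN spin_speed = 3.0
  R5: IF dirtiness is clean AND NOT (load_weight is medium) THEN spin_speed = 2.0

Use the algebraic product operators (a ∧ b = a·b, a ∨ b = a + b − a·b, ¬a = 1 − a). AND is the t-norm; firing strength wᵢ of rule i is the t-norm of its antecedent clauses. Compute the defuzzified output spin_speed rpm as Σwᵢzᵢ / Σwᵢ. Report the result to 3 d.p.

R1 (z=24.0): heavy=0.40, clean=0.49; AND[a·b] → w = 0.1960
R2 (z=17.0): soiled=0.54, medium=0.23; AND[a·b] → w = 0.1242
R3 (z=4.6): clean=0.49 → w = 0.4900
R4 (z=3.0): ¬medium=1−0.23=0.77, soiled=0.54; AND[a·b] → w = 0.4158
R5 (z=2.0): clean=0.49, ¬medium=1−0.23=0.77; AND[a·b] → w = 0.3773
Weighted average = (0.1960·24.0 + 0.1242·17.0 + 0.4900·4.6 + 0.4158·3.0 + 0.3773·2.0) / (0.1960 + 0.1242 + 0.4900 + 0.4158 + 0.3773)
  = 11.0714 / 1.6033 = 6.905

6.905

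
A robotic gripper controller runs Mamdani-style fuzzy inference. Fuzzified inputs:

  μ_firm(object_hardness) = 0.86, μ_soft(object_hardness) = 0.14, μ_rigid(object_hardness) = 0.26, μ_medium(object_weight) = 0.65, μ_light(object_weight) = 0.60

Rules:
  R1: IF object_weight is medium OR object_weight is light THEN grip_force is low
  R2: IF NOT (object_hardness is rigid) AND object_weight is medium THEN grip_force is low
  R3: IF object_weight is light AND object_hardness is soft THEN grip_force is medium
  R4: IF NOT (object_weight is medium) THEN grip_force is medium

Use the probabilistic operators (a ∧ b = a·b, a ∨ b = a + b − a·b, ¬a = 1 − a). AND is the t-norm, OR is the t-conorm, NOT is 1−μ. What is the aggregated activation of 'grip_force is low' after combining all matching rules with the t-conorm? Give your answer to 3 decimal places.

0.927

R1: medium=0.65, light=0.60; OR[a + b − a·b] → w = 0.8600
R2: ¬rigid=1−0.26=0.74, medium=0.65; AND[a·b] → w = 0.4810
R3: light=0.60, soft=0.14; AND[a·b] → w = 0.0840
R4: ¬medium=1−0.65=0.35 → w = 0.3500
Rules with consequent 'low': {R1, R2} → strengths 0.8600, 0.4810
Aggregate via t-conorm [a + b − a·b]: 0.9273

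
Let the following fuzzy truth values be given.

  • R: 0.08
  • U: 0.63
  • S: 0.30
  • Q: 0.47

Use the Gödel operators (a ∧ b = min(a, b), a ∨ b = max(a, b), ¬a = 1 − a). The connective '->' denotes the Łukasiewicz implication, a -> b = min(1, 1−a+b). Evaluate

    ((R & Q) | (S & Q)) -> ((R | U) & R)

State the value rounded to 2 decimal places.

R & Q = min(a, b) on (0.08, 0.47) = 0.08
S & Q = min(a, b) on (0.30, 0.47) = 0.30
(R & Q) | (S & Q) = max(a, b) on (0.08, 0.30) = 0.30
R | U = max(a, b) on (0.08, 0.63) = 0.63
(R | U) & R = min(a, b) on (0.63, 0.08) = 0.08
((R & Q) | (S & Q)) -> ((R | U) & R)  [Łukasiewicz: min(1, 1−a+b)] with a=0.30, b=0.08 → 0.78

0.78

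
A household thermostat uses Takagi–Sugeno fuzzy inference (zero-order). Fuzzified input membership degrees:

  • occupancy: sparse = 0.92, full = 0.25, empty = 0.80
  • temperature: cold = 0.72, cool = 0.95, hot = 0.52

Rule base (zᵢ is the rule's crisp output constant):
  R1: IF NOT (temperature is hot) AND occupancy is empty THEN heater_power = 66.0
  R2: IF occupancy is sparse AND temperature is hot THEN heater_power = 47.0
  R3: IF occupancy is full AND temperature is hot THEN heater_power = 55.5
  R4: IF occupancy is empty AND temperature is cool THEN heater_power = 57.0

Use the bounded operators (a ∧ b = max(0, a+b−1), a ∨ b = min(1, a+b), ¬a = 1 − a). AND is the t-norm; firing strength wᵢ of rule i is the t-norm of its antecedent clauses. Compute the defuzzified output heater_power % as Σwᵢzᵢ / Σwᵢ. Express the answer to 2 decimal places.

R1 (z=66.0): ¬hot=1−0.52=0.48, empty=0.80; AND[max(0, a+b−1)] → w = 0.28
R2 (z=47.0): sparse=0.92, hot=0.52; AND[max(0, a+b−1)] → w = 0.44
R3 (z=55.5): full=0.25, hot=0.52; AND[max(0, a+b−1)] → w = 0.00
R4 (z=57.0): empty=0.80, cool=0.95; AND[max(0, a+b−1)] → w = 0.75
Weighted average = (0.28·66.0 + 0.44·47.0 + 0.00·55.5 + 0.75·57.0) / (0.28 + 0.44 + 0.00 + 0.75)
  = 81.9100 / 1.4700 = 55.72

55.72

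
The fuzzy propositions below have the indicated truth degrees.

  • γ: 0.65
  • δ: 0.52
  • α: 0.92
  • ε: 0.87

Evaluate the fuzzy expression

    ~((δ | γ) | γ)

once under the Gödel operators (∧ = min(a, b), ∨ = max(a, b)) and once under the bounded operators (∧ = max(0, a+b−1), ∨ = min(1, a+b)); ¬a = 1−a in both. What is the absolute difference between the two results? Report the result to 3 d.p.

Under Gödel:
  δ | γ = max(a, b) on (0.52, 0.65) = 0.65
  (δ | γ) | γ = max(a, b) on (0.65, 0.65) = 0.65
  ~((δ | γ) | γ) = 1 − 0.65 = 0.35
  → value = 0.3500
Under bounded:
  δ | γ = min(1, a+b) on (0.52, 0.65) = 1.00
  (δ | γ) | γ = min(1, a+b) on (1.00, 0.65) = 1.00
  ~((δ | γ) | γ) = 1 − 1.00 = 0.00
  → value = 0.0000
|0.3500 − 0.0000| = 0.350

0.350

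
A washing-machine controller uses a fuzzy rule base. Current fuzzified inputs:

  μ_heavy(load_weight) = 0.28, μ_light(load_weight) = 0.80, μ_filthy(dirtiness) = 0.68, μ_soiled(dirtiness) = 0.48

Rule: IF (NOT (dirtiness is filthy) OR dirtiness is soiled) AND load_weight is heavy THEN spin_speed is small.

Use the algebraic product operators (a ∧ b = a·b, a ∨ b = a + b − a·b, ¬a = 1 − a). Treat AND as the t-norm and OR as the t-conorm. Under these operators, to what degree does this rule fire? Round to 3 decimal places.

firing strength: (¬filthy=1−0.68=0.32 OR soiled=0.48) = 0.6464; AND[a·b] with heavy=0.28 → w = 0.1810

0.181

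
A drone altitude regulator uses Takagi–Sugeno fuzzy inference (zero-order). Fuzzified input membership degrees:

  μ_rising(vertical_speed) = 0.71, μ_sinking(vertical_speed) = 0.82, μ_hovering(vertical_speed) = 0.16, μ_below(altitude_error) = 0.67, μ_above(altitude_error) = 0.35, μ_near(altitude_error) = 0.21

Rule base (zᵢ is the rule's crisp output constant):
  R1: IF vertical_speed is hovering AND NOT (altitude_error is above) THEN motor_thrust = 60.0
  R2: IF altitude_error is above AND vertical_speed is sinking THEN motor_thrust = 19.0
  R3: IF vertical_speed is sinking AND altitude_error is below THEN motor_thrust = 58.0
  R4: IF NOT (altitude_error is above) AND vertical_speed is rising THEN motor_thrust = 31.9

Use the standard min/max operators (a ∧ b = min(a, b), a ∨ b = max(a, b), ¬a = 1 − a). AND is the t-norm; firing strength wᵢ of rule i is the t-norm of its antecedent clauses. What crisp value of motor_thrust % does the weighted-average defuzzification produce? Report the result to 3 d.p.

R1 (z=60.0): hovering=0.16, ¬above=1−0.35=0.65; AND[min(a, b)] → w = 0.16
R2 (z=19.0): above=0.35, sinking=0.82; AND[min(a, b)] → w = 0.35
R3 (z=58.0): sinking=0.82, below=0.67; AND[min(a, b)] → w = 0.67
R4 (z=31.9): ¬above=1−0.35=0.65, rising=0.71; AND[min(a, b)] → w = 0.65
Weighted average = (0.16·60.0 + 0.35·19.0 + 0.67·58.0 + 0.65·31.9) / (0.16 + 0.35 + 0.67 + 0.65)
  = 75.8450 / 1.8300 = 41.445

41.445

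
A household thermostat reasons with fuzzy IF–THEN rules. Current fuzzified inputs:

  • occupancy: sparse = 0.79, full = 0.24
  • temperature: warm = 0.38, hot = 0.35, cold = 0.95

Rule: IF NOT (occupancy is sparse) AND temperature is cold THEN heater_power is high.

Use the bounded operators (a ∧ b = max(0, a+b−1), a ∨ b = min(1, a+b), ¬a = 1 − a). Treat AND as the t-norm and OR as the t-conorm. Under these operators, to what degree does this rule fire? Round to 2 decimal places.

0.16

firing strength: ¬sparse=1−0.79=0.21, cold=0.95; AND[max(0, a+b−1)] → w = 0.16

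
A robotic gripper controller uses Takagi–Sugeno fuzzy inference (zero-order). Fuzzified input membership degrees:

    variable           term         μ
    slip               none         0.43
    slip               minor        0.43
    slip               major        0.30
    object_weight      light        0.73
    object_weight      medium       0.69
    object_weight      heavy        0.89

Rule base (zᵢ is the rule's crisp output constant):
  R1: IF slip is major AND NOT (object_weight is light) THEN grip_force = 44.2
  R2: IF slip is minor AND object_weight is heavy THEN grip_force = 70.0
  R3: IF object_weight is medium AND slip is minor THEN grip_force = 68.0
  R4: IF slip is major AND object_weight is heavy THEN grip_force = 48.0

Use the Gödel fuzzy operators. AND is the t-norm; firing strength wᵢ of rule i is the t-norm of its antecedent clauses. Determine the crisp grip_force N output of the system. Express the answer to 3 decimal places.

R1 (z=44.2): major=0.30, ¬light=1−0.73=0.27; AND[min(a, b)] → w = 0.27
R2 (z=70.0): minor=0.43, heavy=0.89; AND[min(a, b)] → w = 0.43
R3 (z=68.0): medium=0.69, minor=0.43; AND[min(a, b)] → w = 0.43
R4 (z=48.0): major=0.30, heavy=0.89; AND[min(a, b)] → w = 0.30
Weighted average = (0.27·44.2 + 0.43·70.0 + 0.43·68.0 + 0.30·48.0) / (0.27 + 0.43 + 0.43 + 0.30)
  = 85.6740 / 1.4300 = 59.912

59.912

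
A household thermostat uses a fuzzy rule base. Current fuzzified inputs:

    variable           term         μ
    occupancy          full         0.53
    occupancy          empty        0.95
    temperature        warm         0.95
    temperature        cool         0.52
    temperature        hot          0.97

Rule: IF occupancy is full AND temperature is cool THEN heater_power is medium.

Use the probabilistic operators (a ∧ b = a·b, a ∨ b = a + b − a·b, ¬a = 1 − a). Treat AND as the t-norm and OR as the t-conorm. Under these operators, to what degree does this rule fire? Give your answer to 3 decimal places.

0.276

firing strength: full=0.53, cool=0.52; AND[a·b] → w = 0.2756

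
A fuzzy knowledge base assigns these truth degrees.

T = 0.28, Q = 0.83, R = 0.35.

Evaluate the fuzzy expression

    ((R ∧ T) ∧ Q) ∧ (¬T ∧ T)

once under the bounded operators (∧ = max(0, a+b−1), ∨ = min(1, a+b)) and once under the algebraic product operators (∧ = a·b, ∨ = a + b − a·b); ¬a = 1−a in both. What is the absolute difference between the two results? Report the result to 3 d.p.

Under bounded:
  R ∧ T = max(0, a+b−1) on (0.35, 0.28) = 0.00
  (R ∧ T) ∧ Q = max(0, a+b−1) on (0.00, 0.83) = 0.00
  ¬T = 1 − 0.28 = 0.72
  ¬T ∧ T = max(0, a+b−1) on (0.72, 0.28) = 0.00
  ((R ∧ T) ∧ Q) ∧ (¬T ∧ T) = max(0, a+b−1) on (0.00, 0.00) = 0.00
  → value = 0.0000
Under algebraic product:
  R ∧ T = a·b on (0.3500, 0.2800) = 0.0980
  (R ∧ T) ∧ Q = a·b on (0.0980, 0.8300) = 0.0813
  ¬T = 1 − 0.2800 = 0.7200
  ¬T ∧ T = a·b on (0.7200, 0.2800) = 0.2016
  ((R ∧ T) ∧ Q) ∧ (¬T ∧ T) = a·b on (0.0813, 0.2016) = 0.0164
  → value = 0.0164
|0.0000 − 0.0164| = 0.016

0.016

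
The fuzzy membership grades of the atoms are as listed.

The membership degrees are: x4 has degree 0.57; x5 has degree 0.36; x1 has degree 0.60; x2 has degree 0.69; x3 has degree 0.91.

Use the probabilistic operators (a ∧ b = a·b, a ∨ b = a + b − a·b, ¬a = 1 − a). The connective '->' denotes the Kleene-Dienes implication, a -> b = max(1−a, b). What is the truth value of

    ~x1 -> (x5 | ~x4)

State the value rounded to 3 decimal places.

~x1 = 1 − 0.6000 = 0.4000
~x4 = 1 − 0.5700 = 0.4300
x5 | ~x4 = a + b − a·b on (0.3600, 0.4300) = 0.6352
~x1 -> (x5 | ~x4)  [Kleene-Dienes: max(1−a, b)] with a=0.4000, b=0.6352 → 0.6352

0.635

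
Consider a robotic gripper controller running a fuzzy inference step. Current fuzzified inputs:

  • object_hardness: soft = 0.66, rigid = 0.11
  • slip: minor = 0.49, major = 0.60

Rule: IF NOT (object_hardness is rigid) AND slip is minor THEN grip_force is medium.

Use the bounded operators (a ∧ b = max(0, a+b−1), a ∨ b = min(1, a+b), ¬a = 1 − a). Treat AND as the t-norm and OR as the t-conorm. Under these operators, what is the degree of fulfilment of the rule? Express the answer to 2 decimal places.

firing strength: ¬rigid=1−0.11=0.89, minor=0.49; AND[max(0, a+b−1)] → w = 0.38

0.38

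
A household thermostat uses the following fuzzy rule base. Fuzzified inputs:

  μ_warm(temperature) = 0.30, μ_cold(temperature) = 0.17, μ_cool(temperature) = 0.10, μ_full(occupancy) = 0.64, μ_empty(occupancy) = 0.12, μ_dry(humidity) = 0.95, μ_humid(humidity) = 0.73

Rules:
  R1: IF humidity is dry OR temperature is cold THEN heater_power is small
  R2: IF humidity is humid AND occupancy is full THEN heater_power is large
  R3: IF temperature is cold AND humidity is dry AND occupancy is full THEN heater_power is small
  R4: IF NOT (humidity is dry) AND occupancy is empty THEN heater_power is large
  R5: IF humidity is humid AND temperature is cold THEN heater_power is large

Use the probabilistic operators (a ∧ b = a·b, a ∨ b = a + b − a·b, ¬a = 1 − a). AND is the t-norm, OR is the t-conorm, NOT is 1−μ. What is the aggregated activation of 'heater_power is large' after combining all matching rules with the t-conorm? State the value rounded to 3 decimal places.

R1: dry=0.95, cold=0.17; OR[a + b − a·b] → w = 0.9585
R2: humid=0.73, full=0.64; AND[a·b] → w = 0.4672
R3: cold=0.17, dry=0.95, full=0.64; AND[a·b] → w = 0.1034
R4: ¬dry=1−0.95=0.05, empty=0.12; AND[a·b] → w = 0.0060
R5: humid=0.73, cold=0.17; AND[a·b] → w = 0.1241
Rules with consequent 'large': {R2, R4, R5} → strengths 0.4672, 0.0060, 0.1241
Aggregate via t-conorm [a + b − a·b]: 0.5361

0.536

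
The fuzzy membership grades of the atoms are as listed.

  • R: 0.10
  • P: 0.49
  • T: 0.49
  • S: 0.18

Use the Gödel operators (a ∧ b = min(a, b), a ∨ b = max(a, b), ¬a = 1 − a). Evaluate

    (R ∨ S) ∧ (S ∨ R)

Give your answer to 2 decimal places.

0.18

R ∨ S = max(a, b) on (0.10, 0.18) = 0.18
S ∨ R = max(a, b) on (0.18, 0.10) = 0.18
(R ∨ S) ∧ (S ∨ R) = min(a, b) on (0.18, 0.18) = 0.18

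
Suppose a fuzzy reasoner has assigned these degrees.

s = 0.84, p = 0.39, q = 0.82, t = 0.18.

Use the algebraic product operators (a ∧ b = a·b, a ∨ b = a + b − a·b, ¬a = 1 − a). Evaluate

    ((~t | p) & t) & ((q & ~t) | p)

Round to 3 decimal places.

0.128

~t = 1 − 0.1800 = 0.8200
~t | p = a + b − a·b on (0.8200, 0.3900) = 0.8902
(~t | p) & t = a·b on (0.8902, 0.1800) = 0.1602
~t = 1 − 0.1800 = 0.8200
q & ~t = a·b on (0.8200, 0.8200) = 0.6724
(q & ~t) | p = a + b − a·b on (0.6724, 0.3900) = 0.8002
((~t | p) & t) & ((q & ~t) | p) = a·b on (0.1602, 0.8002) = 0.1282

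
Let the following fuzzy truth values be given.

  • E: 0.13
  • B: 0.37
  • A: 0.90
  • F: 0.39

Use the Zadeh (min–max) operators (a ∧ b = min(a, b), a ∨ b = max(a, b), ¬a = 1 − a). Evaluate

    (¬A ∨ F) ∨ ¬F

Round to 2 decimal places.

¬A = 1 − 0.90 = 0.10
¬A ∨ F = max(a, b) on (0.10, 0.39) = 0.39
¬F = 1 − 0.39 = 0.61
(¬A ∨ F) ∨ ¬F = max(a, b) on (0.39, 0.61) = 0.61

0.61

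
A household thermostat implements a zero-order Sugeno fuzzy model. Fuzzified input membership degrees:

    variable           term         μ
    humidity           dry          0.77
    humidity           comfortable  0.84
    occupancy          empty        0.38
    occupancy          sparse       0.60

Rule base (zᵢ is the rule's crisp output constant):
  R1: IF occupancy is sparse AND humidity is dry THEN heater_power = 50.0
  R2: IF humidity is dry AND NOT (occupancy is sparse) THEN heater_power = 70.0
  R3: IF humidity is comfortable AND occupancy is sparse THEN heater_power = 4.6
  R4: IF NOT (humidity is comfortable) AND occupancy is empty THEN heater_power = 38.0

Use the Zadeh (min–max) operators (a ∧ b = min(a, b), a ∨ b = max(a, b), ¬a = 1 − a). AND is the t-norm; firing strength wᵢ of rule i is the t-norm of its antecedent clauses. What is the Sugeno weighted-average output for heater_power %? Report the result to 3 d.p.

37.977

R1 (z=50.0): sparse=0.60, dry=0.77; AND[min(a, b)] → w = 0.60
R2 (z=70.0): dry=0.77, ¬sparse=1−0.60=0.40; AND[min(a, b)] → w = 0.40
R3 (z=4.6): comfortable=0.84, sparse=0.60; AND[min(a, b)] → w = 0.60
R4 (z=38.0): ¬comfortable=1−0.84=0.16, empty=0.38; AND[min(a, b)] → w = 0.16
Weighted average = (0.60·50.0 + 0.40·70.0 + 0.60·4.6 + 0.16·38.0) / (0.60 + 0.40 + 0.60 + 0.16)
  = 66.8400 / 1.7600 = 37.977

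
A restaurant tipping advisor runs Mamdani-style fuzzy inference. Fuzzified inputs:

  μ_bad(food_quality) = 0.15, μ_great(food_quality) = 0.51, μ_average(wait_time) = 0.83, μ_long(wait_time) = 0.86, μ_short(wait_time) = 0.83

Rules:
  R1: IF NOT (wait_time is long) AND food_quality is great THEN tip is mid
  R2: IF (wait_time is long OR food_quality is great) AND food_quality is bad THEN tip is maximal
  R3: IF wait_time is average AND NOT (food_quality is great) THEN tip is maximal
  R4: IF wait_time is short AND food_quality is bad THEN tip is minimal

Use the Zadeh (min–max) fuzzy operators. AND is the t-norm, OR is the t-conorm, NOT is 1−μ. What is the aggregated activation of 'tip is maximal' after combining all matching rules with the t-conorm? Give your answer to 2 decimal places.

0.49

R1: ¬long=1−0.86=0.14, great=0.51; AND[min(a, b)] → w = 0.14
R2: (long=0.86 OR great=0.51) = 0.86; AND[min(a, b)] with bad=0.15 → w = 0.15
R3: average=0.83, ¬great=1−0.51=0.49; AND[min(a, b)] → w = 0.49
R4: short=0.83, bad=0.15; AND[min(a, b)] → w = 0.15
Rules with consequent 'maximal': {R2, R3} → strengths 0.15, 0.49
Aggregate via t-conorm [max(a, b)]: 0.49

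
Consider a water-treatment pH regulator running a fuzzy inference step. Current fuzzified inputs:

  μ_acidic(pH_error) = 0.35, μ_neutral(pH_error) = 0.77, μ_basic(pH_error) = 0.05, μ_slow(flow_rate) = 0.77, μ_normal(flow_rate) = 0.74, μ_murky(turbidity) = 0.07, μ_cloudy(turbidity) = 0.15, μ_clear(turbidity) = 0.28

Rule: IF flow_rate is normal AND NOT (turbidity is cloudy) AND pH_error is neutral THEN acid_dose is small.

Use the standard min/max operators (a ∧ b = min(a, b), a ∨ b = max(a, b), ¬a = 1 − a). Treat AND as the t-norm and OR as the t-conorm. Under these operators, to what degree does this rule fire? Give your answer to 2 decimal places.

firing strength: normal=0.74, ¬cloudy=1−0.15=0.85, neutral=0.77; AND[min(a, b)] → w = 0.74

0.74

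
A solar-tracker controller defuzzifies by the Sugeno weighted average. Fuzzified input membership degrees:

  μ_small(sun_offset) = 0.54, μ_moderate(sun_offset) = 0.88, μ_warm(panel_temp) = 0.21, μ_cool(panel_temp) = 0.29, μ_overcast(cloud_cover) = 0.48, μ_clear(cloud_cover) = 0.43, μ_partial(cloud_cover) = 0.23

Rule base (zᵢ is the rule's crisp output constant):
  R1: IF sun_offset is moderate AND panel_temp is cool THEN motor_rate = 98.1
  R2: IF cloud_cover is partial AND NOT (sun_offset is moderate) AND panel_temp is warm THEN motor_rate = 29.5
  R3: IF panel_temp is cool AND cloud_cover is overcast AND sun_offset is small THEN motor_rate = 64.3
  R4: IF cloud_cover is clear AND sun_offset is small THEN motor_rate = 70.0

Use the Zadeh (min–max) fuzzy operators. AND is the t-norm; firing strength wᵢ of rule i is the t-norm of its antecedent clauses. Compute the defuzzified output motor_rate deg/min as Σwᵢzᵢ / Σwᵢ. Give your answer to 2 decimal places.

R1 (z=98.1): moderate=0.88, cool=0.29; AND[min(a, b)] → w = 0.29
R2 (z=29.5): partial=0.23, ¬moderate=1−0.88=0.12, warm=0.21; AND[min(a, b)] → w = 0.12
R3 (z=64.3): cool=0.29, overcast=0.48, small=0.54; AND[min(a, b)] → w = 0.29
R4 (z=70.0): clear=0.43, small=0.54; AND[min(a, b)] → w = 0.43
Weighted average = (0.29·98.1 + 0.12·29.5 + 0.29·64.3 + 0.43·70.0) / (0.29 + 0.12 + 0.29 + 0.43)
  = 80.7360 / 1.1300 = 71.45

71.45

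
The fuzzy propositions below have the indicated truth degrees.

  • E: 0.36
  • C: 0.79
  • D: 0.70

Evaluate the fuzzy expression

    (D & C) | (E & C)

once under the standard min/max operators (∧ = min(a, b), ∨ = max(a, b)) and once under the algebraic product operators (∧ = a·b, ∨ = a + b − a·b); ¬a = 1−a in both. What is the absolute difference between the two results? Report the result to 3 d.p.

0.020

Under standard min/max:
  D & C = min(a, b) on (0.70, 0.79) = 0.70
  E & C = min(a, b) on (0.36, 0.79) = 0.36
  (D & C) | (E & C) = max(a, b) on (0.70, 0.36) = 0.70
  → value = 0.7000
Under algebraic product:
  D & C = a·b on (0.7000, 0.7900) = 0.5530
  E & C = a·b on (0.3600, 0.7900) = 0.2844
  (D & C) | (E & C) = a + b − a·b on (0.5530, 0.2844) = 0.6801
  → value = 0.6801
|0.7000 − 0.6801| = 0.020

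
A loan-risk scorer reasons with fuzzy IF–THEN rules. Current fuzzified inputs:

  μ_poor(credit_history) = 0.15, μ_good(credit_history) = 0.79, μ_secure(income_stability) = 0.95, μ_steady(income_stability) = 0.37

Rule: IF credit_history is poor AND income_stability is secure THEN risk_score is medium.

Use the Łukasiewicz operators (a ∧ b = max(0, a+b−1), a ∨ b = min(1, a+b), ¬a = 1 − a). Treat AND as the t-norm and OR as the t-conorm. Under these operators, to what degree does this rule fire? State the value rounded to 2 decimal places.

0.10

firing strength: poor=0.15, secure=0.95; AND[max(0, a+b−1)] → w = 0.10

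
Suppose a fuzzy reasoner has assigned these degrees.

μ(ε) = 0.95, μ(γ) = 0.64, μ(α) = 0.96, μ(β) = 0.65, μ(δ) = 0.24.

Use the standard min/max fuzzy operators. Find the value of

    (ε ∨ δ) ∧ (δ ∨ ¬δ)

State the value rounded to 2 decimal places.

ε ∨ δ = max(a, b) on (0.95, 0.24) = 0.95
¬δ = 1 − 0.24 = 0.76
δ ∨ ¬δ = max(a, b) on (0.24, 0.76) = 0.76
(ε ∨ δ) ∧ (δ ∨ ¬δ) = min(a, b) on (0.95, 0.76) = 0.76

0.76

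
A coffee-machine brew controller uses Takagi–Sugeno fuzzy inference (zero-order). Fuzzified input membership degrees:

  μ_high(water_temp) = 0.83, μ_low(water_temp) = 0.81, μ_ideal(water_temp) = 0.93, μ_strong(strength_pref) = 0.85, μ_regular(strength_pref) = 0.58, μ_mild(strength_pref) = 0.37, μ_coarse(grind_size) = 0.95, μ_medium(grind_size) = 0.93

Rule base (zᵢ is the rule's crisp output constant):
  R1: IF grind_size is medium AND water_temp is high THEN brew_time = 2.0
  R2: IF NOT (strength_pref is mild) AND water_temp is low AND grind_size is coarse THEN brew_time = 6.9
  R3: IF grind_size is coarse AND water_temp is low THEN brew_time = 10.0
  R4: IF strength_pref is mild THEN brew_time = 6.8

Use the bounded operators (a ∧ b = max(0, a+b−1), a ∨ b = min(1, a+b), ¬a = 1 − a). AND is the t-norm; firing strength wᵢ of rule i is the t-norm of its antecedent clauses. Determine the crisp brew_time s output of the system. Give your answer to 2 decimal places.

R1 (z=2.0): medium=0.93, high=0.83; AND[max(0, a+b−1)] → w = 0.76
R2 (z=6.9): ¬mild=1−0.37=0.63, low=0.81, coarse=0.95; AND[max(0, a+b−1)] → w = 0.39
R3 (z=10.0): coarse=0.95, low=0.81; AND[max(0, a+b−1)] → w = 0.76
R4 (z=6.8): mild=0.37 → w = 0.37
Weighted average = (0.76·2.0 + 0.39·6.9 + 0.76·10.0 + 0.37·6.8) / (0.76 + 0.39 + 0.76 + 0.37)
  = 14.3270 / 2.2800 = 6.28

6.28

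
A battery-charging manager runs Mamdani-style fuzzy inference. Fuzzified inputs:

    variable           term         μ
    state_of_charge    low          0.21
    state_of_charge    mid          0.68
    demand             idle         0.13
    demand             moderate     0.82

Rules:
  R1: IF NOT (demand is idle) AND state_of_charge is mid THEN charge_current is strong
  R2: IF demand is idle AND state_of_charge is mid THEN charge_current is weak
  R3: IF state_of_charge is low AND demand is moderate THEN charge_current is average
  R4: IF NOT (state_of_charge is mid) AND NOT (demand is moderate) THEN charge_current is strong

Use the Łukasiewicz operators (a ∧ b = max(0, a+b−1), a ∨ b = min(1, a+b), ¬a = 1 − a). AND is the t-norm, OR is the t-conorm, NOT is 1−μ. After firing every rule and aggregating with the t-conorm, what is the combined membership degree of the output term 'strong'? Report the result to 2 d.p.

0.55

R1: ¬idle=1−0.13=0.87, mid=0.68; AND[max(0, a+b−1)] → w = 0.55
R2: idle=0.13, mid=0.68; AND[max(0, a+b−1)] → w = 0.00
R3: low=0.21, moderate=0.82; AND[max(0, a+b−1)] → w = 0.03
R4: ¬mid=1−0.68=0.32, ¬moderate=1−0.82=0.18; AND[max(0, a+b−1)] → w = 0.00
Rules with consequent 'strong': {R1, R4} → strengths 0.55, 0.00
Aggregate via t-conorm [min(1, a+b)]: 0.55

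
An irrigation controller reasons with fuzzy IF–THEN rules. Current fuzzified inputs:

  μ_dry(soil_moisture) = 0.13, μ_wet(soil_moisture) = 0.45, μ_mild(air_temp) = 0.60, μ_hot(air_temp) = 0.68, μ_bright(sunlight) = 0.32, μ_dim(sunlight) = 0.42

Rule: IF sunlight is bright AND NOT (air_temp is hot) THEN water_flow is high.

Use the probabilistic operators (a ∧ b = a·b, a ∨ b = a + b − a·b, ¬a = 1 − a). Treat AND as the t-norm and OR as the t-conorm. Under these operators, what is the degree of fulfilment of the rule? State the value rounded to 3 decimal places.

0.102

firing strength: bright=0.32, ¬hot=1−0.68=0.32; AND[a·b] → w = 0.1024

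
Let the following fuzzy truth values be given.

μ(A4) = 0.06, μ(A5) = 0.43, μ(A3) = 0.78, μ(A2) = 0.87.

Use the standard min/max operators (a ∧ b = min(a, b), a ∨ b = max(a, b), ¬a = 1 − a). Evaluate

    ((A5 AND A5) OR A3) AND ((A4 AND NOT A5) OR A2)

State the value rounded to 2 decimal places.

A5 AND A5 = min(a, b) on (0.43, 0.43) = 0.43
(A5 AND A5) OR A3 = max(a, b) on (0.43, 0.78) = 0.78
NOT A5 = 1 − 0.43 = 0.57
A4 AND NOT A5 = min(a, b) on (0.06, 0.57) = 0.06
(A4 AND NOT A5) OR A2 = max(a, b) on (0.06, 0.87) = 0.87
((A5 AND A5) OR A3) AND ((A4 AND NOT A5) OR A2) = min(a, b) on (0.78, 0.87) = 0.78

0.78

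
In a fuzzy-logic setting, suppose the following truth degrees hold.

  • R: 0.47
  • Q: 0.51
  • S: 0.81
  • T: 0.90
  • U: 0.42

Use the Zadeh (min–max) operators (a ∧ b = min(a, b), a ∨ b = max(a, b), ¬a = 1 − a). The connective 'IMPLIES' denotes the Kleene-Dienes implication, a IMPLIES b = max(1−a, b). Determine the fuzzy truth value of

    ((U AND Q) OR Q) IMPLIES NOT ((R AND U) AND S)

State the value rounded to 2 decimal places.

U AND Q = min(a, b) on (0.42, 0.51) = 0.42
(U AND Q) OR Q = max(a, b) on (0.42, 0.51) = 0.51
R AND U = min(a, b) on (0.47, 0.42) = 0.42
(R AND U) AND S = min(a, b) on (0.42, 0.81) = 0.42
NOT ((R AND U) AND S) = 1 − 0.42 = 0.58
((U AND Q) OR Q) IMPLIES NOT ((R AND U) AND S)  [Kleene-Dienes: max(1−a, b)] with a=0.51, b=0.58 → 0.58

0.58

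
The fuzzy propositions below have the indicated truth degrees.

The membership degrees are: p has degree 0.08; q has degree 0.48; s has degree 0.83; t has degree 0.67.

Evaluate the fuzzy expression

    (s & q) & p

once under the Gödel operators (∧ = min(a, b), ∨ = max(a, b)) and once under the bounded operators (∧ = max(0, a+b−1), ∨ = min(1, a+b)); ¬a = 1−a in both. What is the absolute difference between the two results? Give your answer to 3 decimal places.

0.080

Under Gödel:
  s & q = min(a, b) on (0.83, 0.48) = 0.48
  (s & q) & p = min(a, b) on (0.48, 0.08) = 0.08
  → value = 0.0800
Under bounded:
  s & q = max(0, a+b−1) on (0.83, 0.48) = 0.31
  (s & q) & p = max(0, a+b−1) on (0.31, 0.08) = 0.00
  → value = 0.0000
|0.0800 − 0.0000| = 0.080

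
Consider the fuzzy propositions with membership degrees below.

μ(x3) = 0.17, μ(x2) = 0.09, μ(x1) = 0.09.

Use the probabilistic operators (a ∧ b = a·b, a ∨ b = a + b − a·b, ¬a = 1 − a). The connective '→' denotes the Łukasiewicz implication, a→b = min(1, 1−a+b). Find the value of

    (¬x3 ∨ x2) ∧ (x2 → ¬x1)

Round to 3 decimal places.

¬x3 = 1 − 0.1700 = 0.8300
¬x3 ∨ x2 = a + b − a·b on (0.8300, 0.0900) = 0.8453
¬x1 = 1 − 0.0900 = 0.9100
x2 → ¬x1  [Łukasiewicz: min(1, 1−a+b)] with a=0.0900, b=0.9100 → 1.0000
(¬x3 ∨ x2) ∧ (x2 → ¬x1) = a·b on (0.8453, 1.0000) = 0.8453

0.845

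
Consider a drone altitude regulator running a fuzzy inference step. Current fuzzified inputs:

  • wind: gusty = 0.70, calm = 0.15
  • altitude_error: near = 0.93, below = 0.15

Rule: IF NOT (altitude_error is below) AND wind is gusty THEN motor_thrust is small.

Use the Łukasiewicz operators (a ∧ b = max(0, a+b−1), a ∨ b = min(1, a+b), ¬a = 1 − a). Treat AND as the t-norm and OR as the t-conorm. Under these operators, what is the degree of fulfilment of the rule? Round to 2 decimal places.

0.55

firing strength: ¬below=1−0.15=0.85, gusty=0.70; AND[max(0, a+b−1)] → w = 0.55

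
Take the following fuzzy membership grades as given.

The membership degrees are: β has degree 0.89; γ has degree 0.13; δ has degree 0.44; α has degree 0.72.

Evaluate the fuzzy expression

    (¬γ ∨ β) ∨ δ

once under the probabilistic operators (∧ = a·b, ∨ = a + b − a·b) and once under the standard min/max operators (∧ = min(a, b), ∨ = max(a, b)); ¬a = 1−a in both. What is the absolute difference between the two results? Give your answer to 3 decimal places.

0.102

Under probabilistic:
  ¬γ = 1 − 0.1300 = 0.8700
  ¬γ ∨ β = a + b − a·b on (0.8700, 0.8900) = 0.9857
  (¬γ ∨ β) ∨ δ = a + b − a·b on (0.9857, 0.4400) = 0.9920
  → value = 0.9920
Under standard min/max:
  ¬γ = 1 − 0.13 = 0.87
  ¬γ ∨ β = max(a, b) on (0.87, 0.89) = 0.89
  (¬γ ∨ β) ∨ δ = max(a, b) on (0.89, 0.44) = 0.89
  → value = 0.8900
|0.9920 − 0.8900| = 0.102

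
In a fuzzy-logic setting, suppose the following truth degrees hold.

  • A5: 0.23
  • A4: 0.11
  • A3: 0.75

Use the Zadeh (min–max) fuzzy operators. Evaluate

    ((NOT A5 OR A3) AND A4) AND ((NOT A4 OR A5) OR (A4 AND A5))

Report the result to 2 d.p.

NOT A5 = 1 − 0.23 = 0.77
NOT A5 OR A3 = max(a, b) on (0.77, 0.75) = 0.77
(NOT A5 OR A3) AND A4 = min(a, b) on (0.77, 0.11) = 0.11
NOT A4 = 1 − 0.11 = 0.89
NOT A4 OR A5 = max(a, b) on (0.89, 0.23) = 0.89
A4 AND A5 = min(a, b) on (0.11, 0.23) = 0.11
(NOT A4 OR A5) OR (A4 AND A5) = max(a, b) on (0.89, 0.11) = 0.89
((NOT A5 OR A3) AND A4) AND ((NOT A4 OR A5) OR (A4 AND A5)) = min(a, b) on (0.11, 0.89) = 0.11

0.11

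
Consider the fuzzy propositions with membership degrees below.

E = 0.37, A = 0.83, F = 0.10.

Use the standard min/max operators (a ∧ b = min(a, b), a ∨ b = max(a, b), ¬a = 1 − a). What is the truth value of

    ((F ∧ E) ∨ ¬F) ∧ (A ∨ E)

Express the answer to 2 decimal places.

0.83

F ∧ E = min(a, b) on (0.10, 0.37) = 0.10
¬F = 1 − 0.10 = 0.90
(F ∧ E) ∨ ¬F = max(a, b) on (0.10, 0.90) = 0.90
A ∨ E = max(a, b) on (0.83, 0.37) = 0.83
((F ∧ E) ∨ ¬F) ∧ (A ∨ E) = min(a, b) on (0.90, 0.83) = 0.83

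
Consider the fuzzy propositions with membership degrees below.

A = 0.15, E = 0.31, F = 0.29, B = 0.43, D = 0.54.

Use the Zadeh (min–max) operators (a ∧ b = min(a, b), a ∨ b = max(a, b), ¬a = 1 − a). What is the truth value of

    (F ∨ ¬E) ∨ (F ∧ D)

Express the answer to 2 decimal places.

¬E = 1 − 0.31 = 0.69
F ∨ ¬E = max(a, b) on (0.29, 0.69) = 0.69
F ∧ D = min(a, b) on (0.29, 0.54) = 0.29
(F ∨ ¬E) ∨ (F ∧ D) = max(a, b) on (0.69, 0.29) = 0.69

0.69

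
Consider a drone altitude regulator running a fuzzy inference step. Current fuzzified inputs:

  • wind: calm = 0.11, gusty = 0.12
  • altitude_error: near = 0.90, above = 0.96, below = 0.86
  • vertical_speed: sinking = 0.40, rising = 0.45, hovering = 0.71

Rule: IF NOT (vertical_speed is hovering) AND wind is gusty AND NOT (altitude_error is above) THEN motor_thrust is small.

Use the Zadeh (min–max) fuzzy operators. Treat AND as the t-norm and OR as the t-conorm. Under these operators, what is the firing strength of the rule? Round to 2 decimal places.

0.04

firing strength: ¬hovering=1−0.71=0.29, gusty=0.12, ¬above=1−0.96=0.04; AND[min(a, b)] → w = 0.04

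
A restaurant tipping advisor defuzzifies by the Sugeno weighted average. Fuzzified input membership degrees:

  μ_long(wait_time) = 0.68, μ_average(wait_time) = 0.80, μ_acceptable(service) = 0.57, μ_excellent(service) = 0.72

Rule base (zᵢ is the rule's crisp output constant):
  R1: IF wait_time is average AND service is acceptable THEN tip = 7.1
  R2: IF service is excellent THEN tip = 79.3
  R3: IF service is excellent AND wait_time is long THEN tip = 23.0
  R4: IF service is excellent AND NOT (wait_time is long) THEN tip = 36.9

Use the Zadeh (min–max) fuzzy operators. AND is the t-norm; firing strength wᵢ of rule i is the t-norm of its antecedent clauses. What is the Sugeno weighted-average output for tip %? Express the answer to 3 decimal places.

R1 (z=7.1): average=0.80, acceptable=0.57; AND[min(a, b)] → w = 0.57
R2 (z=79.3): excellent=0.72 → w = 0.72
R3 (z=23.0): excellent=0.72, long=0.68; AND[min(a, b)] → w = 0.68
R4 (z=36.9): excellent=0.72, ¬long=1−0.68=0.32; AND[min(a, b)] → w = 0.32
Weighted average = (0.57·7.1 + 0.72·79.3 + 0.68·23.0 + 0.32·36.9) / (0.57 + 0.72 + 0.68 + 0.32)
  = 88.5910 / 2.2900 = 38.686

38.686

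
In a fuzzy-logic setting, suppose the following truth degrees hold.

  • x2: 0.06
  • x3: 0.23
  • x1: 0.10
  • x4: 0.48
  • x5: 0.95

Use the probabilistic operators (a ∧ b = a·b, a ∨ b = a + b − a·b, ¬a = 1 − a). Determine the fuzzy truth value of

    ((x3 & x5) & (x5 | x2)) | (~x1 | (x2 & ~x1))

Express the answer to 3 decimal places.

x3 & x5 = a·b on (0.2300, 0.9500) = 0.2185
x5 | x2 = a + b − a·b on (0.9500, 0.0600) = 0.9530
(x3 & x5) & (x5 | x2) = a·b on (0.2185, 0.9530) = 0.2082
~x1 = 1 − 0.1000 = 0.9000
~x1 = 1 − 0.1000 = 0.9000
x2 & ~x1 = a·b on (0.0600, 0.9000) = 0.0540
~x1 | (x2 & ~x1) = a + b − a·b on (0.9000, 0.0540) = 0.9054
((x3 & x5) & (x5 | x2)) | (~x1 | (x2 & ~x1)) = a + b − a·b on (0.2082, 0.9054) = 0.9251

0.925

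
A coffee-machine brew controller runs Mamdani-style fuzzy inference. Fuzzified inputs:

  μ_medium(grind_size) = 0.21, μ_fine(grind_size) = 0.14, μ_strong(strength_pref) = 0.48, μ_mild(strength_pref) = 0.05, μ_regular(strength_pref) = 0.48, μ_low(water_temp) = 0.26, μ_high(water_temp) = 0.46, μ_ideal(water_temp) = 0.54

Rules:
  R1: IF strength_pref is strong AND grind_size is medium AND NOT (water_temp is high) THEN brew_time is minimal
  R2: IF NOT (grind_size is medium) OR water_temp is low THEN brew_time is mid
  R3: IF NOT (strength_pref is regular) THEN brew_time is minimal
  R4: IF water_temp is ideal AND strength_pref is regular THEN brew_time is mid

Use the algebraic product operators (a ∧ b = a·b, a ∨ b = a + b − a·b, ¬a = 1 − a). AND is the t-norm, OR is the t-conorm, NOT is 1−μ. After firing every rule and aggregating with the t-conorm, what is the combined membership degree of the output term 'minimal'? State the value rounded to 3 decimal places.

0.546

R1: strong=0.48, medium=0.21, ¬high=1−0.46=0.54; AND[a·b] → w = 0.0544
R2: ¬medium=1−0.21=0.79, low=0.26; OR[a + b − a·b] → w = 0.8446
R3: ¬regular=1−0.48=0.52 → w = 0.5200
R4: ideal=0.54, regular=0.48; AND[a·b] → w = 0.2592
Rules with consequent 'minimal': {R1, R3} → strengths 0.0544, 0.5200
Aggregate via t-conorm [a + b − a·b]: 0.5461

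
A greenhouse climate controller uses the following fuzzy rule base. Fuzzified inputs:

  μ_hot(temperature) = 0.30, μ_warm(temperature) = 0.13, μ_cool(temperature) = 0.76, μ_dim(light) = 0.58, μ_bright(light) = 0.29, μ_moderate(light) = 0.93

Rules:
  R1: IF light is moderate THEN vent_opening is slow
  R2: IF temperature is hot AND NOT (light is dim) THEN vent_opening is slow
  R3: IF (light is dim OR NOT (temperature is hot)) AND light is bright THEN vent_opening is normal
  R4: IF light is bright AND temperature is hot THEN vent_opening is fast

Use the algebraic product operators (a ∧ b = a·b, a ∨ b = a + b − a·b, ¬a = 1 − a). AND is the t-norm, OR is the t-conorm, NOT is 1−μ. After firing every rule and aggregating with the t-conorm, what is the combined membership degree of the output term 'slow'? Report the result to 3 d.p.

0.939

R1: moderate=0.93 → w = 0.9300
R2: hot=0.30, ¬dim=1−0.58=0.42; AND[a·b] → w = 0.1260
R3: (dim=0.58 OR ¬hot=1−0.30=0.70) = 0.8740; AND[a·b] with bright=0.29 → w = 0.2535
R4: bright=0.29, hot=0.30; AND[a·b] → w = 0.0870
Rules with consequent 'slow': {R1, R2} → strengths 0.9300, 0.1260
Aggregate via t-conorm [a + b − a·b]: 0.9388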